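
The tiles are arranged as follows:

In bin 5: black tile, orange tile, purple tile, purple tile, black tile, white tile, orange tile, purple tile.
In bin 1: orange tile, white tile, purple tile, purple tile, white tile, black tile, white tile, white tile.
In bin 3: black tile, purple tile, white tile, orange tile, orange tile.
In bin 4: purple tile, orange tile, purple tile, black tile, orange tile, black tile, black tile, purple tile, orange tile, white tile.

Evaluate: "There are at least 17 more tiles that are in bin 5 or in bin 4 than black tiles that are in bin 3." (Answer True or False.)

There are 18 tiles in bin 5 or in bin 4.
There is 1 black tile in bin 3.
The claim requires 18 − 1 = 17 ≥ 17, which holds.

True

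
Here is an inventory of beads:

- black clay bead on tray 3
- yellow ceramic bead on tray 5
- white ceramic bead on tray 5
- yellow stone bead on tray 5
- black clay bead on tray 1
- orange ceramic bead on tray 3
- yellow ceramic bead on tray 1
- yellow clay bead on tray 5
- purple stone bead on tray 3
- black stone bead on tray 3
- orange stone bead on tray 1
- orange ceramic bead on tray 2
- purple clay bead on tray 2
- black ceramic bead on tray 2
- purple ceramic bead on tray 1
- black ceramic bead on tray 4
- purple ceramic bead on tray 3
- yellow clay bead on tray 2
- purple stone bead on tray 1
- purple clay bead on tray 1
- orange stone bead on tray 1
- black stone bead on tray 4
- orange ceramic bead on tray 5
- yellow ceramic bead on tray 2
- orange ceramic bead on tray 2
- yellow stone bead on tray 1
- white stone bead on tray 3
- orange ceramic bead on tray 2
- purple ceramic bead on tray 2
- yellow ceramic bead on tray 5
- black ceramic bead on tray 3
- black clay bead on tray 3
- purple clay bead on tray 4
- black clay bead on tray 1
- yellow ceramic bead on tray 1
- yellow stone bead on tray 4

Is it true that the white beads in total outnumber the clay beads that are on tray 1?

False

|white beads| = 2.
|clay beads on tray 1| = 3.
The claim requires 2 > 3, which does not hold.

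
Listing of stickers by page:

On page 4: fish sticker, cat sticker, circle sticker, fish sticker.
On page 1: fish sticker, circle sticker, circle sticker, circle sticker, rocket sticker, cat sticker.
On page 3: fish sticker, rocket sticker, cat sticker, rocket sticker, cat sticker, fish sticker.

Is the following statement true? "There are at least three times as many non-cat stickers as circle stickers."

True

There are 12 non-cat stickers.
There are 4 circle stickers.
The claim requires 12 ≥ 3 × 4 = 12, which holds.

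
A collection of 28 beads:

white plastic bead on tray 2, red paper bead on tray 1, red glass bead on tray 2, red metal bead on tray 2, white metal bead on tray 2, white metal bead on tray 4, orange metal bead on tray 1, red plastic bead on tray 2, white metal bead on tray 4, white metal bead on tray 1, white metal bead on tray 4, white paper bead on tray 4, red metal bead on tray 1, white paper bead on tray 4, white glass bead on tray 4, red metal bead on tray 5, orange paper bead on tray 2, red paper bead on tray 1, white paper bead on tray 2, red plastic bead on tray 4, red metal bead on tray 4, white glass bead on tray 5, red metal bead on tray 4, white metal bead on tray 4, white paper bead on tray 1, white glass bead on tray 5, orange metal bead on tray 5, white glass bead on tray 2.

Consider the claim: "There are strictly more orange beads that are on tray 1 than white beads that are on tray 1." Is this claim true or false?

False

orange beads on tray 1: 1.
white beads on tray 1: 2.
The claim requires 1 > 2, which does not hold.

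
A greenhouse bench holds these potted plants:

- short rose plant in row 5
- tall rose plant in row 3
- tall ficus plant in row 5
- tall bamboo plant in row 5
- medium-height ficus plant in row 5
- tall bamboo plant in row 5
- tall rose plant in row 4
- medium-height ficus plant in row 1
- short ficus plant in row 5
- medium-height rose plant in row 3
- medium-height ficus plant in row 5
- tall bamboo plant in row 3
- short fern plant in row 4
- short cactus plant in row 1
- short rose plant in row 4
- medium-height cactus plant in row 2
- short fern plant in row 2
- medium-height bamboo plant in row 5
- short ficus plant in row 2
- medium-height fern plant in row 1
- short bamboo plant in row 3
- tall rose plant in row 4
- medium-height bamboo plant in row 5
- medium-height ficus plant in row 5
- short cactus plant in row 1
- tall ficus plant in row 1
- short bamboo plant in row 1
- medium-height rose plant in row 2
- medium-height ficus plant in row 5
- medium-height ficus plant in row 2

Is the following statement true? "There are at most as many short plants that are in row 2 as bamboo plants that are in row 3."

|short plants in row 2| = 2.
|bamboo plants in row 3| = 2.
The claim requires 2 ≤ 2, which holds.

True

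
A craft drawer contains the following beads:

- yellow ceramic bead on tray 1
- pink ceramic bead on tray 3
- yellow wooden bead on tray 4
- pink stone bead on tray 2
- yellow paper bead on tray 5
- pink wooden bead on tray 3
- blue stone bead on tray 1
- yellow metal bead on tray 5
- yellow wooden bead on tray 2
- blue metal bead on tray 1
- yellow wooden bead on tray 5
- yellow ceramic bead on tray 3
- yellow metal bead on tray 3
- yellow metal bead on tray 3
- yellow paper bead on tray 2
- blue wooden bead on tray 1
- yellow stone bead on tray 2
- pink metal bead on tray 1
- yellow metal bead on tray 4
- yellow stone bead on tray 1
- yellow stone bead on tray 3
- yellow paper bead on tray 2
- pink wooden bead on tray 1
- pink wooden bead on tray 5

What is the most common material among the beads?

wooden

Counts by material: wooden 7, metal 6, stone 5, paper 3, ceramic 3.
The maximum is 7, held uniquely by wooden.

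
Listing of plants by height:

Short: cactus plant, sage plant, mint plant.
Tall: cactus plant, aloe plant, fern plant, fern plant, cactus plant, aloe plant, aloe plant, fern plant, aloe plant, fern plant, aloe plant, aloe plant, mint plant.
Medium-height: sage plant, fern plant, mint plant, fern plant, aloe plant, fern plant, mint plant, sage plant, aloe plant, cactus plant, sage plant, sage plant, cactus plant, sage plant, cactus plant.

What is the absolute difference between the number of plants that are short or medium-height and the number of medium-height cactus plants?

plants that are short or medium-height: 18. medium-height cactus plants: 3.
|18 − 3| = 18 − 3 = 15.

15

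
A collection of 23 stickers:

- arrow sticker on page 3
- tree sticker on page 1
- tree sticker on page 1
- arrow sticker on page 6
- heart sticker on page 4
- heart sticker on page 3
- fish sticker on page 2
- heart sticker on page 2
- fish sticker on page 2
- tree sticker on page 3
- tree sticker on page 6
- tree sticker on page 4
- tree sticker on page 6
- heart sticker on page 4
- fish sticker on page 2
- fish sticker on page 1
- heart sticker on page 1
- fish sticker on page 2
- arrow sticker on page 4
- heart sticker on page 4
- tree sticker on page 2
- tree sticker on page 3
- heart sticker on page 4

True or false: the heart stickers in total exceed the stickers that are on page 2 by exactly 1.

heart stickers: 7.
stickers on page 2: 6.
The claim requires 7 − 6 (= 1) to equal 1, which holds.

True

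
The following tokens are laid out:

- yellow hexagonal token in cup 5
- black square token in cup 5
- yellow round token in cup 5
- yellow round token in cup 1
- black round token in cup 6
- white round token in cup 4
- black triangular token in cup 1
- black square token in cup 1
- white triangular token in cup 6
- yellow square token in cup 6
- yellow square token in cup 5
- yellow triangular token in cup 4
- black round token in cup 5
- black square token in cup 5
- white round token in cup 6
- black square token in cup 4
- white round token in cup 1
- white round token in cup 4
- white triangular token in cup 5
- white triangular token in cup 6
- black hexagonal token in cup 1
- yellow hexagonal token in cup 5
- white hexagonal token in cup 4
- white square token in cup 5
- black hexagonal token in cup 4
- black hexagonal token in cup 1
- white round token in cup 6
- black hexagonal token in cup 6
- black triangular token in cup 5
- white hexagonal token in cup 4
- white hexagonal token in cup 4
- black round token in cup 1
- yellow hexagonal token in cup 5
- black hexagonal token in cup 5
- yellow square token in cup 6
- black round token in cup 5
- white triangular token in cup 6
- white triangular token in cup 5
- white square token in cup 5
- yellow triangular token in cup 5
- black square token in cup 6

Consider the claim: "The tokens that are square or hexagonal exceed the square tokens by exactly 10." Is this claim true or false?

tokens that are square or hexagonal: 21.
square tokens: 10.
The claim requires 21 − 10 (= 11) to equal 10, which does not hold.

False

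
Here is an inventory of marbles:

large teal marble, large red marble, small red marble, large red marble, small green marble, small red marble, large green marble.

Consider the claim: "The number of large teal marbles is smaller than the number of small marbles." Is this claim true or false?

large teal marbles: 1.
small marbles: 3.
The claim requires 1 < 3, which holds.

True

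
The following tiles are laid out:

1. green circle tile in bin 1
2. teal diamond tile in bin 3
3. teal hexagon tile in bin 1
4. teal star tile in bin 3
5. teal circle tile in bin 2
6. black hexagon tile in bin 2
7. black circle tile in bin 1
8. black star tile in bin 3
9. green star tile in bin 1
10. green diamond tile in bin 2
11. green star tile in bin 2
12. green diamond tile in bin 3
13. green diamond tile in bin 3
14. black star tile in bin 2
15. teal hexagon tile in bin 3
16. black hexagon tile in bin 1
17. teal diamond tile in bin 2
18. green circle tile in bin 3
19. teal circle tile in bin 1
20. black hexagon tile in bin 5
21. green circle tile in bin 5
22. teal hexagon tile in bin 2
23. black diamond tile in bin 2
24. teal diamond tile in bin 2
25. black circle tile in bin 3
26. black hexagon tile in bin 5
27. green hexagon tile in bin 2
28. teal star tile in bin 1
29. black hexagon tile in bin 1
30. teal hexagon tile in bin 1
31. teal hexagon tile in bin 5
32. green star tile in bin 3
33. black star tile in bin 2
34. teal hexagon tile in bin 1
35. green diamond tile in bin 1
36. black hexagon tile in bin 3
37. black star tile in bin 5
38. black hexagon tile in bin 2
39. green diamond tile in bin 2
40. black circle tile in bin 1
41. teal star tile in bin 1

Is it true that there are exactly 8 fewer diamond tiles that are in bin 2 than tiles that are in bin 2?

True

diamond tiles in bin 2: 5.
tiles in bin 2: 13.
The claim requires 13 − 5 (= 8) to equal 8, which holds.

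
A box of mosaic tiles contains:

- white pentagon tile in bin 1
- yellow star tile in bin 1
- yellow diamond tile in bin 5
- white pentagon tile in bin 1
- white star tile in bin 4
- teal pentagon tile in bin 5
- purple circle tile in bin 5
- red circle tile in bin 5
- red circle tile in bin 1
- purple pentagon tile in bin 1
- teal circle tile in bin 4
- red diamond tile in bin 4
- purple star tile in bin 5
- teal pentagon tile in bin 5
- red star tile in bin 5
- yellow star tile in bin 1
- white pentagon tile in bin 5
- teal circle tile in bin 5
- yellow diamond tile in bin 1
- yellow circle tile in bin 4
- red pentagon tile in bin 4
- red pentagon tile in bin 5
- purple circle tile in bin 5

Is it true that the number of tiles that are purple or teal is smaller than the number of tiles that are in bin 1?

tiles that are purple or teal: 8.
tiles in bin 1: 7.
The claim requires 8 < 7, which does not hold.

False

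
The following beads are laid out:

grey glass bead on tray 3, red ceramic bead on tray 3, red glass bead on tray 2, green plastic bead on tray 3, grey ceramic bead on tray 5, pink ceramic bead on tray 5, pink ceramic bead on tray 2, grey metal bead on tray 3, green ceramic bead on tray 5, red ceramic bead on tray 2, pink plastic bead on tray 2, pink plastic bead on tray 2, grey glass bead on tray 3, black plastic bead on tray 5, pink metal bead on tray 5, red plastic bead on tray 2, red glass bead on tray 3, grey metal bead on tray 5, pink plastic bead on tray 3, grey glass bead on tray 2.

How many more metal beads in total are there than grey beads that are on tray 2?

2

metal beads: 3.
grey beads on tray 2: 1.
3 − 1 = 2.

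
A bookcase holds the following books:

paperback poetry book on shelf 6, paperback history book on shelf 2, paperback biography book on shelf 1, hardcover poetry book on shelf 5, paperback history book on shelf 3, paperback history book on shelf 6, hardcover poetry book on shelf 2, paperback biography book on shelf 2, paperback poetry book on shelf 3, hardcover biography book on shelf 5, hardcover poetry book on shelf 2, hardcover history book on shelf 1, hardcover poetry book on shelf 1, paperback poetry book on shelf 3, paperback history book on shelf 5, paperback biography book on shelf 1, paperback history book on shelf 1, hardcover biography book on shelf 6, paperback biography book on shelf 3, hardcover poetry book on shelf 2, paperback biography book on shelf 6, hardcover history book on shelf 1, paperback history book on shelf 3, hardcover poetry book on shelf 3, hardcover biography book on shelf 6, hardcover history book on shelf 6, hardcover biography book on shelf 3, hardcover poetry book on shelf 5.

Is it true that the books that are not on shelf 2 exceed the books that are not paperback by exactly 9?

True

books that are not on shelf 2: 23.
books that are not paperback: 14.
The claim requires 23 − 14 (= 9) to equal 9, which holds.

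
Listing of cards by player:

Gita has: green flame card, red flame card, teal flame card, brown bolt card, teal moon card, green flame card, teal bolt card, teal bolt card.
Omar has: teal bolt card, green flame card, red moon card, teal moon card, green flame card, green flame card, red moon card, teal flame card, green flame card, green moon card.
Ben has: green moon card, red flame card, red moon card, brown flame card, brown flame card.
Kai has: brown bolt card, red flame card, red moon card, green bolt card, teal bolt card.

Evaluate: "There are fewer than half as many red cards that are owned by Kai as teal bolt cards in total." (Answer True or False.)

|red cards owned by Kai| = 2.
|teal bolt cards| = 4.
The claim requires 2 × 2 = 4 < 4, which does not hold.

False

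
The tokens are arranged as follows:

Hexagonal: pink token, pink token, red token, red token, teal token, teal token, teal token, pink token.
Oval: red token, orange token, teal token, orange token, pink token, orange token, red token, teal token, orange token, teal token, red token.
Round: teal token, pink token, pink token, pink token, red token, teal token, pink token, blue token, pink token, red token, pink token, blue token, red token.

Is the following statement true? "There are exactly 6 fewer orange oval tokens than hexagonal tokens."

False

There are 4 orange oval tokens.
There are 8 hexagonal tokens.
The claim requires 8 − 4 (= 4) to equal 6, which does not hold.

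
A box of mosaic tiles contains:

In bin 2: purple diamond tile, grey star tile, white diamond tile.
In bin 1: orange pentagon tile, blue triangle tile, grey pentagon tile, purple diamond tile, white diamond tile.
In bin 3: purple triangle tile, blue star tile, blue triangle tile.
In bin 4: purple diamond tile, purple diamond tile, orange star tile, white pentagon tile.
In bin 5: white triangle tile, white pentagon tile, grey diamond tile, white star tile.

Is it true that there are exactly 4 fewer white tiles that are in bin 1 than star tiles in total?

False

white tiles in bin 1: 1.
star tiles: 4.
The claim requires 4 − 1 (= 3) to equal 4, which does not hold.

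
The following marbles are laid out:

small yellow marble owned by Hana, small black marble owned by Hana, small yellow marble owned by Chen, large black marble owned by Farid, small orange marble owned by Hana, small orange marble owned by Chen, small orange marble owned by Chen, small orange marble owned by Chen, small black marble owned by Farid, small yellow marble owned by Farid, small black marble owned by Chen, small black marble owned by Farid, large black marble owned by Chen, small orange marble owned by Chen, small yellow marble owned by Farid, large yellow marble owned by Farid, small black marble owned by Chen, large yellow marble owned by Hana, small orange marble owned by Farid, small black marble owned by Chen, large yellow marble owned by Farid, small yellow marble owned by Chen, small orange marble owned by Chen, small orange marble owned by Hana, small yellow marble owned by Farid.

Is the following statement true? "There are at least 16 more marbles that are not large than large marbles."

False

There are 20 marbles that are not large.
There are 5 large marbles.
The claim requires 20 − 5 = 15 ≥ 16, which does not hold.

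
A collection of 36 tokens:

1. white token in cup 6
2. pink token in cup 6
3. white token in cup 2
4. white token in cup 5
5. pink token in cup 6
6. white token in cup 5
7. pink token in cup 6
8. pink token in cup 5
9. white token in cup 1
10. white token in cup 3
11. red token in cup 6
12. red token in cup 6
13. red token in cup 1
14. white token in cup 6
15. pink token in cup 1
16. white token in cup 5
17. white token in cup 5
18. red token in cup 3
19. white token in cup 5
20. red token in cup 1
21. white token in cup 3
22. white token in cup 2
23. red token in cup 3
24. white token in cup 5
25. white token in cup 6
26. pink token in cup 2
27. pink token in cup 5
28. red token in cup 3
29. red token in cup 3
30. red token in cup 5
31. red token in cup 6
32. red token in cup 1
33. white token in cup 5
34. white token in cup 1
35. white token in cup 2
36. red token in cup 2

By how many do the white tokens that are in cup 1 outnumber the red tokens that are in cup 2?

1

white tokens in cup 1: 2.
red tokens in cup 2: 1.
2 − 1 = 1.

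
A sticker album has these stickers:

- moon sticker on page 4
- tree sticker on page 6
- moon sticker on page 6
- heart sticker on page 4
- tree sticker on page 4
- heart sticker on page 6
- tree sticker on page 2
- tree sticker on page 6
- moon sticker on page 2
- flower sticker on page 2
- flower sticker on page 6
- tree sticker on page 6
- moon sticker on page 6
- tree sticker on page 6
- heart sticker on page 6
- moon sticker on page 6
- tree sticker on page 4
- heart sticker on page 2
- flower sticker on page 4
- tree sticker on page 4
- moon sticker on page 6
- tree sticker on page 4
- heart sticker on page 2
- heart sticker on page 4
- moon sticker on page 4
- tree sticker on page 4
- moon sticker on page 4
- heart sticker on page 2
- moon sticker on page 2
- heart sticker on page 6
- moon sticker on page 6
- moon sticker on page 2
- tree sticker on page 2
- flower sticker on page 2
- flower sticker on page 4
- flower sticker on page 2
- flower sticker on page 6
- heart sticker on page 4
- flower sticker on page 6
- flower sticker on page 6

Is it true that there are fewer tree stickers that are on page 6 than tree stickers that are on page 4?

True

There are 4 tree stickers on page 6.
There are 5 tree stickers on page 4.
The claim requires 4 < 5, which holds.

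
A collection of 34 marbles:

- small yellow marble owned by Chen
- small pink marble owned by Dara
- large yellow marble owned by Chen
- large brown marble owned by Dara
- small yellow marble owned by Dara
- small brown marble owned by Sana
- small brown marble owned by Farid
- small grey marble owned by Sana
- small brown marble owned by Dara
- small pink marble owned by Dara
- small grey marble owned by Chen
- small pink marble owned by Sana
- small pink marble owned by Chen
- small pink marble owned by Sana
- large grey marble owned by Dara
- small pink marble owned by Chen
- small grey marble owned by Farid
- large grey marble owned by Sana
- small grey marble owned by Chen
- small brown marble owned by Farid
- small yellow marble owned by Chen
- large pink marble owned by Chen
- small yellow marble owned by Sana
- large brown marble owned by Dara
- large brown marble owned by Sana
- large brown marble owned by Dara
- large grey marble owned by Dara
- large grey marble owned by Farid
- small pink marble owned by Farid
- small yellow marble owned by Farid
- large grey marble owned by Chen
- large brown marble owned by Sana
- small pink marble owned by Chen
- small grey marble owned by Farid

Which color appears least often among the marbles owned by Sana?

Counts by color (restricted to marbles owned by Sana): brown 3, grey 2, pink 2, yellow 1.
The minimum is 1, held uniquely by yellow.

yellow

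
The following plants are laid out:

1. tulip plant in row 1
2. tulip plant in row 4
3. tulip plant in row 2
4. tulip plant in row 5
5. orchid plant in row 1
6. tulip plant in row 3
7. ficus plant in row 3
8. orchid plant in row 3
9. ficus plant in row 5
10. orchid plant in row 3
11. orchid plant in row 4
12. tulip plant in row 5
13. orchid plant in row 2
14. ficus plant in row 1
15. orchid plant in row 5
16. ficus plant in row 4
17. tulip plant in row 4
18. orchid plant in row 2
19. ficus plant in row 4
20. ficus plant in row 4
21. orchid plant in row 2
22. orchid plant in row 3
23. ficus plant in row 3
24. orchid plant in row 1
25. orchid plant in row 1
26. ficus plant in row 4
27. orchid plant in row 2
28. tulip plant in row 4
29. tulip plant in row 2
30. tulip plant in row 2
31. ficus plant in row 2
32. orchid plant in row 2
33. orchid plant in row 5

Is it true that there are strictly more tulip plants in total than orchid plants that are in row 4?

tulip plants: 10.
orchid plants in row 4: 1.
The claim requires 10 > 1, which holds.

True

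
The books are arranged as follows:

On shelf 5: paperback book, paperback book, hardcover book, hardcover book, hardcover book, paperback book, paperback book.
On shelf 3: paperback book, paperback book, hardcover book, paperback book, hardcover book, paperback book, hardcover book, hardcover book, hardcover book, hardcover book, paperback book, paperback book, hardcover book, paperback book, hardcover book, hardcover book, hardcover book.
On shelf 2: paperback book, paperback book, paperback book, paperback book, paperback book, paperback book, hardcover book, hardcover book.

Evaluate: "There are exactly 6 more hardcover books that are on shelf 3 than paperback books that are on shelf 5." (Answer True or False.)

True

hardcover books on shelf 3: 10.
paperback books on shelf 5: 4.
The claim requires 10 − 4 (= 6) to equal 6, which holds.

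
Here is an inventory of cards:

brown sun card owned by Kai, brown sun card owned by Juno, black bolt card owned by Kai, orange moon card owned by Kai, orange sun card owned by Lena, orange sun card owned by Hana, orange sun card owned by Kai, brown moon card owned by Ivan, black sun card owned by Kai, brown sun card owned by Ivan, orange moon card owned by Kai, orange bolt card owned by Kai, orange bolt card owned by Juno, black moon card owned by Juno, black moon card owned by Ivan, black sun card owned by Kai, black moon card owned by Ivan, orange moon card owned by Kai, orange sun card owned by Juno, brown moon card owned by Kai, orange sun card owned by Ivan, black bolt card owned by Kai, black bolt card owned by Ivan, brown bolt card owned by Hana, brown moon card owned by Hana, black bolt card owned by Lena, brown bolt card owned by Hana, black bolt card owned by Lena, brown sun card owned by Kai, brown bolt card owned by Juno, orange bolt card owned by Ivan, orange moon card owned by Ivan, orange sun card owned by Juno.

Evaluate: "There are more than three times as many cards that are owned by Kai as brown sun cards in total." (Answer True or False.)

|cards owned by Kai| = 12.
|brown sun cards| = 4.
The claim requires 12 > 3 × 4 = 12, which does not hold.

False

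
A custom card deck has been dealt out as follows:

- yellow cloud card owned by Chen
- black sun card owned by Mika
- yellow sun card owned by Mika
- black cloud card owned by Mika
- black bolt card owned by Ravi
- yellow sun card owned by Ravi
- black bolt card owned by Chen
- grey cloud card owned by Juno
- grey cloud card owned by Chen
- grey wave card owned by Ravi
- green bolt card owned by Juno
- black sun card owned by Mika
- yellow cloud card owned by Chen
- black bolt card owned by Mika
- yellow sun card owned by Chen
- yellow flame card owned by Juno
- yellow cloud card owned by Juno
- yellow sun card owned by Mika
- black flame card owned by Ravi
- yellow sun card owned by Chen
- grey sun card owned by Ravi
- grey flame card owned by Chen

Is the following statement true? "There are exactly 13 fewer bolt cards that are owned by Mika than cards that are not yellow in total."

Count of bolt cards owned by Mika: 1.
There are 13 cards that are not yellow.
The claim requires 13 − 1 (= 12) to equal 13, which does not hold.

False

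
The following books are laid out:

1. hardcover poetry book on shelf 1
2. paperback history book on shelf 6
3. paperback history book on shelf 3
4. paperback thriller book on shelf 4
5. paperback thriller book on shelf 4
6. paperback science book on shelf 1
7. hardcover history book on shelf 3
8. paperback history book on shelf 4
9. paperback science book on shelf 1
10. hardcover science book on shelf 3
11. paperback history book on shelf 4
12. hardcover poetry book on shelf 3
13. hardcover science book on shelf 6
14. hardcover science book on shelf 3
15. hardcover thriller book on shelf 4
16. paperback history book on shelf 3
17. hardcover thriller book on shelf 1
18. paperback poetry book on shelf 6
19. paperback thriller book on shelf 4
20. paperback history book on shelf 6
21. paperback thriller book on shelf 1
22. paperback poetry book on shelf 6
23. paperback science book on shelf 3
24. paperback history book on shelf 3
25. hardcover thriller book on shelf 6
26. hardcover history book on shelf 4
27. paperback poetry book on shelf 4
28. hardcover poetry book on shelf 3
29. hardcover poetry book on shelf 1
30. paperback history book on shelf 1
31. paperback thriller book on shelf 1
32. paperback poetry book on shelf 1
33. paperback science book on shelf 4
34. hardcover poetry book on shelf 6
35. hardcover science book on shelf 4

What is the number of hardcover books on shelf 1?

3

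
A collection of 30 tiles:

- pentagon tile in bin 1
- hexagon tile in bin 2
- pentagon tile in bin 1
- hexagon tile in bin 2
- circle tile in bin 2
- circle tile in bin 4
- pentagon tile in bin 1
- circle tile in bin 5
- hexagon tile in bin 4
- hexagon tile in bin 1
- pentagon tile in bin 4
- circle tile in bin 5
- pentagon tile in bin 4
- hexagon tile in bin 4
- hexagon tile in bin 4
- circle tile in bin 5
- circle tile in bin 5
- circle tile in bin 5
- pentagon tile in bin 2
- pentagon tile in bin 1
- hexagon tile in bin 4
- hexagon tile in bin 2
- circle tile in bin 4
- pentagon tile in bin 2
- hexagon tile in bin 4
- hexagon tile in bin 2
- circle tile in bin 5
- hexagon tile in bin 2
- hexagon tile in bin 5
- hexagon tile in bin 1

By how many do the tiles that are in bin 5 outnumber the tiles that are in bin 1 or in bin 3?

1

tiles in bin 5: 7.
tiles in bin 1 or in bin 3: 6.
7 − 6 = 1.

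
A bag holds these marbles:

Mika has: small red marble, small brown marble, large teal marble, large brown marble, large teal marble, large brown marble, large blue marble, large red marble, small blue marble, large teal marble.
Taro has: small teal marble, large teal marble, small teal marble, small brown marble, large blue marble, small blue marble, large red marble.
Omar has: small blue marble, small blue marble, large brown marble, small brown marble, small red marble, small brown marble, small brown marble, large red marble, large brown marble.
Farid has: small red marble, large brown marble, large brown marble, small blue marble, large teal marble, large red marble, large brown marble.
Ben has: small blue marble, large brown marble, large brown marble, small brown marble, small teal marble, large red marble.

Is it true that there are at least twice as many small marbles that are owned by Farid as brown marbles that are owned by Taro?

Count of small marbles owned by Farid: 2.
Count of brown marbles owned by Taro: 1.
The claim requires 2 ≥ 2 × 1 = 2, which holds.

True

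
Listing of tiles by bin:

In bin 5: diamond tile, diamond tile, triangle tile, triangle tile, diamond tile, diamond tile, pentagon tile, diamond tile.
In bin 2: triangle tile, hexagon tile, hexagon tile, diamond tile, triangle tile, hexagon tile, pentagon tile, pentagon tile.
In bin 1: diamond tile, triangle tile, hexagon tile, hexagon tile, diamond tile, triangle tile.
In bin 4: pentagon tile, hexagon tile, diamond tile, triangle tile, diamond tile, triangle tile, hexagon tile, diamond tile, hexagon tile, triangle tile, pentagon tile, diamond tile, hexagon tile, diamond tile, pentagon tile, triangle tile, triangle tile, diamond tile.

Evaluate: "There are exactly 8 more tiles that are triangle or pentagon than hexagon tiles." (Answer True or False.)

There are 17 tiles that are triangle or pentagon.
There are 9 hexagon tiles.
The claim requires 17 − 9 (= 8) to equal 8, which holds.

True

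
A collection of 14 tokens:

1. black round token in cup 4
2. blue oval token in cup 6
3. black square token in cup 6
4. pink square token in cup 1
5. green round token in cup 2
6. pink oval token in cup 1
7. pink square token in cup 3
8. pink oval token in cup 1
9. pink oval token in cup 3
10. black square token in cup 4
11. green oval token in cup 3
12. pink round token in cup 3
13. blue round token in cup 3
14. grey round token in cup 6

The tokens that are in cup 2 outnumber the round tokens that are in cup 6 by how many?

tokens in cup 2: 1.
round tokens in cup 6: 1.
1 − 1 = 0.

0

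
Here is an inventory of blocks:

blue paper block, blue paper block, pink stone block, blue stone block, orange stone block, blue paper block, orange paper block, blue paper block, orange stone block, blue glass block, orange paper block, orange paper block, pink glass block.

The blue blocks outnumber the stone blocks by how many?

blue blocks: 6.
stone blocks: 4.
6 − 4 = 2.

2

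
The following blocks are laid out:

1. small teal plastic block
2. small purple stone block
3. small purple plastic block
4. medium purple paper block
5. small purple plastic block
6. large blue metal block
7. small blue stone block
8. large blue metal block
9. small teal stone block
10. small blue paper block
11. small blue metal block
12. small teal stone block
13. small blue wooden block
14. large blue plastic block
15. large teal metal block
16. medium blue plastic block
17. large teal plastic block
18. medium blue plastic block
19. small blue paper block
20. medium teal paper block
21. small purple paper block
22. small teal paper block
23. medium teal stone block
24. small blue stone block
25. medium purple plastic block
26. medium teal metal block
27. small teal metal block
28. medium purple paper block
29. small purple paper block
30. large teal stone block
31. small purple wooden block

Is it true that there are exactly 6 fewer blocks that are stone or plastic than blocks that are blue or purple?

blocks that are stone or plastic: 15.
blocks that are blue or purple: 20.
The claim requires 20 − 15 (= 5) to equal 6, which does not hold.

False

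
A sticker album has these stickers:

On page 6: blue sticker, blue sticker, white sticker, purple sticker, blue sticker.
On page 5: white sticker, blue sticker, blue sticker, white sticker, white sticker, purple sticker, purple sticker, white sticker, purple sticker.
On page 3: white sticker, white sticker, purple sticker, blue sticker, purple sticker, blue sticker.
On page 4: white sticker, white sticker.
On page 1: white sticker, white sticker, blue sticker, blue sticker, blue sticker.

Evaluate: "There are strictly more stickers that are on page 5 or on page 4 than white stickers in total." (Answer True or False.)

False

|stickers on page 5 or on page 4| = 11.
|white stickers| = 11.
The claim requires 11 > 11, which does not hold.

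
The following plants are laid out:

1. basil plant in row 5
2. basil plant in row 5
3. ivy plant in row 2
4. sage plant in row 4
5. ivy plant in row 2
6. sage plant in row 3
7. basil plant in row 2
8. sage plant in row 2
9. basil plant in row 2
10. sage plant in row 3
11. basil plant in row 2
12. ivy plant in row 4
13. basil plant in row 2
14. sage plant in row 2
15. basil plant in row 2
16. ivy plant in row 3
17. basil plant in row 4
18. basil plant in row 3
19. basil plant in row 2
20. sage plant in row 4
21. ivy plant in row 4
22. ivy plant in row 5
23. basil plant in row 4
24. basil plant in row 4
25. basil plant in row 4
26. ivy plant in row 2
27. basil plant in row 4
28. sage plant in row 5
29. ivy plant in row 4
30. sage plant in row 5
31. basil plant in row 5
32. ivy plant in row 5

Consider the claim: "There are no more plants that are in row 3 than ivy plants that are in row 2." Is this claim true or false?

False

plants in row 3: 4.
ivy plants in row 2: 3.
The claim requires 4 ≤ 3, which does not hold.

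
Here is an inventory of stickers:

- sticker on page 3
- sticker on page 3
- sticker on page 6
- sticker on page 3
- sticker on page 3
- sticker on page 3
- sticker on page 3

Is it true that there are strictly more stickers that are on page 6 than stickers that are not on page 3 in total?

False

stickers on page 6: 1.
stickers that are not on page 3: 1.
The claim requires 1 > 1, which does not hold.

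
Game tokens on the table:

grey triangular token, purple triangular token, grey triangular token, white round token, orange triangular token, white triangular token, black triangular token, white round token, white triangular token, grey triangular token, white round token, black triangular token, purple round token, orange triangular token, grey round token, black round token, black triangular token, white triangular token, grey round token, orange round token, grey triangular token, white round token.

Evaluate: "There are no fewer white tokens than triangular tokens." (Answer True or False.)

|white tokens| = 7.
|triangular tokens| = 13.
The claim requires 7 ≥ 13, which does not hold.

False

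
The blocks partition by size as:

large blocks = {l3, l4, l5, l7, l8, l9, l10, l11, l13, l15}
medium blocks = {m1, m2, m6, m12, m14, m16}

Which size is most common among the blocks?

Counts by size: large 10, medium 6.
The maximum is 10, held uniquely by large.

large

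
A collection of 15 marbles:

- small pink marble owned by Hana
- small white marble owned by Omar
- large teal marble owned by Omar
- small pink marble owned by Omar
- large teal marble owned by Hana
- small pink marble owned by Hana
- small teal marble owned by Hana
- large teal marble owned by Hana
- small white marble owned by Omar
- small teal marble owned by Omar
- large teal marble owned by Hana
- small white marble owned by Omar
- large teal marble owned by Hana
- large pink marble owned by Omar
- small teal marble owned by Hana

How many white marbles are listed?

3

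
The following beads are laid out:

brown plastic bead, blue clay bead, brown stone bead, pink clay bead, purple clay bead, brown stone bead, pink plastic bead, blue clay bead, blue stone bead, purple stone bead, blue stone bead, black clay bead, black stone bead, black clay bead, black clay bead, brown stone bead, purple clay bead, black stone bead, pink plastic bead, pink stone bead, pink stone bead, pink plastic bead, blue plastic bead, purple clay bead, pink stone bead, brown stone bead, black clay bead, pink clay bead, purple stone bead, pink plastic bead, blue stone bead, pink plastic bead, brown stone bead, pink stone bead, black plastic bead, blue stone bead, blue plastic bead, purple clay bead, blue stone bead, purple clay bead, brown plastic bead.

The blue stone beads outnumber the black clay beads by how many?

blue stone beads: 5.
black clay beads: 4.
5 − 4 = 1.

1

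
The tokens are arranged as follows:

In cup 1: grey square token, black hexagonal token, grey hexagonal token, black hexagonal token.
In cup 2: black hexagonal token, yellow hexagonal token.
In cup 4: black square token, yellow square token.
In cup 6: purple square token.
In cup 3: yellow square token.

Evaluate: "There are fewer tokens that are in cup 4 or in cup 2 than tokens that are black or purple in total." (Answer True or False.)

tokens in cup 4 or in cup 2: 4.
tokens that are black or purple: 5.
The claim requires 4 < 5, which holds.

True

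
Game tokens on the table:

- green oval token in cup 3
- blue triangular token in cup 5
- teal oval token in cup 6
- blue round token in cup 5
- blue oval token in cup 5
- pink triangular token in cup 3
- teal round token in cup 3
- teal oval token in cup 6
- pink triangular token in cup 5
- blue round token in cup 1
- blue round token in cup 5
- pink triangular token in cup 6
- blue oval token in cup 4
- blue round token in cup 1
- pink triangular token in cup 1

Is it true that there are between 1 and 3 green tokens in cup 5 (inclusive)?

|green tokens in cup 5| = 0.
The claim requires 1 ≤ 0 ≤ 3, which does not hold.

False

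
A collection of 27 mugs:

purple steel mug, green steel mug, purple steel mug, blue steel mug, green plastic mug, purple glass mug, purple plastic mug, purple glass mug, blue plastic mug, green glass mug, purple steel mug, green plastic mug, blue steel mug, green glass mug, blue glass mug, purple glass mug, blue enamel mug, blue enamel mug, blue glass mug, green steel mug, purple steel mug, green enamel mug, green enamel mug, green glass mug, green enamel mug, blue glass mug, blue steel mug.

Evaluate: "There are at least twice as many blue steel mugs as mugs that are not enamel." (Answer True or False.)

|blue steel mugs| = 3.
|mugs that are not enamel| = 22.
The claim requires 3 ≥ 2 × 22 = 44, which does not hold.

False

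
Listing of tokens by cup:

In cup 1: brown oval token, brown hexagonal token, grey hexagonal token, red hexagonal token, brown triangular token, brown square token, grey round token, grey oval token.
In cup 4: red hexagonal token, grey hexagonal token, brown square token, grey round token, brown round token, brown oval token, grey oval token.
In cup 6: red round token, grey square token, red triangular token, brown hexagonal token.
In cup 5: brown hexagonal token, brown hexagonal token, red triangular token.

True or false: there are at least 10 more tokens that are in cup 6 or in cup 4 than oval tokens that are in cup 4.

False

There are 11 tokens in cup 6 or in cup 4.
There are 2 oval tokens in cup 4.
The claim requires 11 − 2 = 9 ≥ 10, which does not hold.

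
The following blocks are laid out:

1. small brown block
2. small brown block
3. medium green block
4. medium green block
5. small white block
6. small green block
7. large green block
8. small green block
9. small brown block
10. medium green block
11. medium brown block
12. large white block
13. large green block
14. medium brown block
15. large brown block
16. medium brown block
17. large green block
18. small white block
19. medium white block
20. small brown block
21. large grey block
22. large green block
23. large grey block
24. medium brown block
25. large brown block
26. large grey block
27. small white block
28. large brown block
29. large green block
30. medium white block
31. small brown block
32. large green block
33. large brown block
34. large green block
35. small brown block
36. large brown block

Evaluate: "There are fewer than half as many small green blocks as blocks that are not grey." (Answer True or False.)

True

small green blocks: 2.
blocks that are not grey: 33.
The claim requires 2 × 2 = 4 < 33, which holds.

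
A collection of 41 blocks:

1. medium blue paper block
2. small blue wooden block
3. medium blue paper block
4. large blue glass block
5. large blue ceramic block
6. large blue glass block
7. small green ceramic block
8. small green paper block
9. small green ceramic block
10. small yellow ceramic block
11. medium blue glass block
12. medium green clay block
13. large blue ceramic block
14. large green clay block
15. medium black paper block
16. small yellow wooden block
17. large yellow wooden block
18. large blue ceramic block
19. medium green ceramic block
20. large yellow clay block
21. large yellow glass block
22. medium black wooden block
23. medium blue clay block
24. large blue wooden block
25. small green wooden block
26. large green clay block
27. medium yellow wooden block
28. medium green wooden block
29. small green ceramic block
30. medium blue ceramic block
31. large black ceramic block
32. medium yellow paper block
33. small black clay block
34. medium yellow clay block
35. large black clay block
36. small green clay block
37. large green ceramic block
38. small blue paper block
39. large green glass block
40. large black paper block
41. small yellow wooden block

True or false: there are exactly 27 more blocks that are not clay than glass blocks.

|blocks that are not clay| = 32.
|glass blocks| = 5.
The claim requires 32 − 5 (= 27) to equal 27, which holds.

True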